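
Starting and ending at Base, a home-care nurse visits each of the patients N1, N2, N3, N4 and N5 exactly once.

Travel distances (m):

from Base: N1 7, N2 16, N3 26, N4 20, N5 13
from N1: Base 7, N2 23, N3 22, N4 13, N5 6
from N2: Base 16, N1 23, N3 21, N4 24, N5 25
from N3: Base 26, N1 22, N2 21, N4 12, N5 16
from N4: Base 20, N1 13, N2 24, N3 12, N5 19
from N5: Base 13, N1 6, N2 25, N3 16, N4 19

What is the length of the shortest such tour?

Base→N1→N2→N3→N4→N5→Base: 7+23+21+12+19+13 = 95
Base→N1→N2→N3→N5→N4→Base: 7+23+21+16+19+20 = 106
Base→N1→N2→N4→N3→N5→Base: 7+23+24+12+16+13 = 95
Base→N1→N2→N4→N5→N3→Base: 7+23+24+19+16+26 = 115
Base→N1→N2→N5→N3→N4→Base: 7+23+25+16+12+20 = 103
Base→N1→N2→N5→N4→N3→Base: 7+23+25+19+12+26 = 112
Base→N1→N3→N2→N4→N5→Base: 7+22+21+24+19+13 = 106
Base→N1→N3→N2→N5→N4→Base: 7+22+21+25+19+20 = 114
Base→N1→N3→N4→N2→N5→Base: 7+22+12+24+25+13 = 103
Base→N1→N3→N4→N5→N2→Base: 7+22+12+19+25+16 = 101
Base→N1→N3→N5→N2→N4→Base: 7+22+16+25+24+20 = 114
Base→N1→N3→N5→N4→N2→Base: 7+22+16+19+24+16 = 104
Base→N1→N4→N2→N3→N5→Base: 7+13+24+21+16+13 = 94
Base→N1→N4→N2→N5→N3→Base: 7+13+24+25+16+26 = 111
… (46 more)
Base→N1→N5→N3→N4→N2→Base: 7+6+16+12+24+16 = 81  ← best
The minimum is 81.
One optimal route: Base → N1 → N5 → N3 → N4 → N2 → Base (or its reverse).

Shortest round trip = 81 m.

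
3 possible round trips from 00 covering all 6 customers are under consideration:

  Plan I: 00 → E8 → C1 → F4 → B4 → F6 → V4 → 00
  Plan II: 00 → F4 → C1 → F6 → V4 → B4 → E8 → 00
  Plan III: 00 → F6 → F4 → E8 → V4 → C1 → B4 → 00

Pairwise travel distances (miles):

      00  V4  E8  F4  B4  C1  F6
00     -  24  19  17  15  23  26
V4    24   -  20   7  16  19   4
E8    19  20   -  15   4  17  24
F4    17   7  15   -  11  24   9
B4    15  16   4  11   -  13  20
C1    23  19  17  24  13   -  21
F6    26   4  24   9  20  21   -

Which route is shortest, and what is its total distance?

Shortest is Plan II, total 105 miles.

Plan I: 19 + 17 + 24 + 11 + 20 + 4 + 24 = 119
Plan II: 17 + 24 + 21 + 4 + 16 + 4 + 19 = 105
Plan III: 26 + 9 + 15 + 20 + 19 + 13 + 15 = 117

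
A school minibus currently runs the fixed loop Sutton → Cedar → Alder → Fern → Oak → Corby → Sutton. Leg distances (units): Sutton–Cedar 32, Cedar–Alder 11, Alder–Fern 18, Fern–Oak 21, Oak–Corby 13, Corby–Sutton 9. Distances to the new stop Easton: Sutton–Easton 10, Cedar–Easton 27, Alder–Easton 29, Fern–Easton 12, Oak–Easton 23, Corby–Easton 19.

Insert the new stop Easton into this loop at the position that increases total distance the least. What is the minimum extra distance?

Insertion cost between consecutive stops i–j is d(i,Easton) + d(Easton,j) − d(i,j):
  between Sutton and Cedar: 10 + 27 − 32 = 5
  between Cedar and Alder: 27 + 29 − 11 = 45
  between Alder and Fern: 29 + 12 − 18 = 23
  between Fern and Oak: 12 + 23 − 21 = 14
  between Oak and Corby: 23 + 19 − 13 = 29
  between Corby and Sutton: 19 + 10 − 9 = 20
Cheapest insertion is between Sutton and Cedar, adding 5.
New total = 104 + 5 = 109.

Minimum extra distance: 5, inserting Easton between Sutton and Cedar.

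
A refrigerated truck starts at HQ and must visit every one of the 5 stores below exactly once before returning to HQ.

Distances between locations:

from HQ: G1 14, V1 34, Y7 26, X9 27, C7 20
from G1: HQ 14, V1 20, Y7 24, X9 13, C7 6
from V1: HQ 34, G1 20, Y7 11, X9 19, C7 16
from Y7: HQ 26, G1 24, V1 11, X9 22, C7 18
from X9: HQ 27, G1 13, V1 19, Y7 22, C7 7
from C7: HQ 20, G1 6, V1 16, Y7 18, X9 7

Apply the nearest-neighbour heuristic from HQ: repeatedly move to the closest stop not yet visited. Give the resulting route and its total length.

HQ → [G1:14 / C7:20 / Y7:26 / X9:27 / V1:34] → G1 (14)
G1 → [C7:6 / X9:13 / V1:20 / Y7:24] → C7 (6)
C7 → [X9:7 / V1:16 / Y7:18] → X9 (7)
X9 → [V1:19 / Y7:22] → V1 (19)
V1 → [Y7:11] → Y7 (11)
Return Y7→HQ: 26.
Total = 14 + 6 + 7 + 19 + 11 + 26 = 83.

83 along HQ → G1 → C7 → X9 → V1 → Y7 → HQ.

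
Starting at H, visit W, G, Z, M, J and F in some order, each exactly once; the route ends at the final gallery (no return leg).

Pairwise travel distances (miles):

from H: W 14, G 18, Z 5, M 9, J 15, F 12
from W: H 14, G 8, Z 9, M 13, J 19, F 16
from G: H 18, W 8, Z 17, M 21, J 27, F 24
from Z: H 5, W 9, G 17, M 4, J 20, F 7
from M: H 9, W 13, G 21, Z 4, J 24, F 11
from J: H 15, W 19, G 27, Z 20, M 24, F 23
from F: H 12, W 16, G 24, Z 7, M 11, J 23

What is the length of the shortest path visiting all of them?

There are 6! = 720 possible orderings.
H → W → G → Z → M → J → F: 14+8+17+4+24+23 = 90
H → W → G → Z → M → F → J: 14+8+17+4+11+23 = 77
H → W → G → Z → J → M → F: 14+8+17+20+24+11 = 94
H → W → G → Z → J → F → M: 14+8+17+20+23+11 = 93
H → W → G → Z → F → M → J: 14+8+17+7+11+24 = 81
H → W → G → Z → F → J → M: 14+8+17+7+23+24 = 93
H → W → G → M → Z → J → F: 14+8+21+4+20+23 = 90
H → W → G → M → Z → F → J: 14+8+21+4+7+23 = 77
… (712 more)
H → Z → M → F → J → W → G: 5+4+11+23+19+8 = 70  ← best
The minimum is 70.
One shortest path: H → Z → M → F → J → W → G.

Shortest open route: 70 miles.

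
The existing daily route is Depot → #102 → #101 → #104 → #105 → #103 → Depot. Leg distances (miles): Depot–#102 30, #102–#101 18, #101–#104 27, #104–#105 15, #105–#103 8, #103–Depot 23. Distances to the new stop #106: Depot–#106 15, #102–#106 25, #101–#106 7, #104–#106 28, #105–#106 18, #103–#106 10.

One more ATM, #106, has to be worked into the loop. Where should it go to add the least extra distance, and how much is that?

Adding 2 miles by placing #106 on the #103–Depot leg.

Insertion cost between consecutive stops i–j is d(i,#106) + d(#106,j) − d(i,j):
  between Depot and #102: 15 + 25 − 30 = 10
  between #102 and #101: 25 + 7 − 18 = 14
  between #101 and #104: 7 + 28 − 27 = 8
  between #104 and #105: 28 + 18 − 15 = 31
  between #105 and #103: 18 + 10 − 8 = 20
  between #103 and Depot: 10 + 15 − 23 = 2
Cheapest insertion is between #103 and Depot, adding 2.
New total = 121 + 2 = 123.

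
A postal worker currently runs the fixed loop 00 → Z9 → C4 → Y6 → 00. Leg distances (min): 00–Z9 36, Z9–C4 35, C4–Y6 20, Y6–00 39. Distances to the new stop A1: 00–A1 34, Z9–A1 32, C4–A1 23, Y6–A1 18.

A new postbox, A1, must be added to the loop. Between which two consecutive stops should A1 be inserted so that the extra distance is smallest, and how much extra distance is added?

Adding 13 min by placing A1 on the Y6–00 leg.

Insertion cost between consecutive stops i–j is d(i,A1) + d(A1,j) − d(i,j):
  between 00 and Z9: 34 + 32 − 36 = 30
  between Z9 and C4: 32 + 23 − 35 = 20
  between C4 and Y6: 23 + 18 − 20 = 21
  between Y6 and 00: 18 + 34 − 39 = 13
Cheapest insertion is between Y6 and 00, adding 13.
New total = 130 + 13 = 143.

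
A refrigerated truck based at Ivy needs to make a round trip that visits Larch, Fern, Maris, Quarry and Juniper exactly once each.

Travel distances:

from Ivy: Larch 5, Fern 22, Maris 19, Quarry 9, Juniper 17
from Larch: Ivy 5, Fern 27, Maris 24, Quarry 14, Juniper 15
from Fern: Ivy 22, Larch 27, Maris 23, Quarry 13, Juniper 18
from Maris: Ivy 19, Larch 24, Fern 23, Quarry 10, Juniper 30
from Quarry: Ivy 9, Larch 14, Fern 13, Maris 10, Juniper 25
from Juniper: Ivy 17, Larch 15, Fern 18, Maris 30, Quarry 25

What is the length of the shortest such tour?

Ivy→Larch→Fern→Maris→Quarry→Juniper→Ivy: 5+27+23+10+25+17 = 107
Ivy→Larch→Fern→Maris→Juniper→Quarry→Ivy: 5+27+23+30+25+9 = 119
Ivy→Larch→Fern→Quarry→Maris→Juniper→Ivy: 5+27+13+10+30+17 = 102
Ivy→Larch→Fern→Quarry→Juniper→Maris→Ivy: 5+27+13+25+30+19 = 119
Ivy→Larch→Fern→Juniper→Maris→Quarry→Ivy: 5+27+18+30+10+9 = 99
Ivy→Larch→Fern→Juniper→Quarry→Maris→Ivy: 5+27+18+25+10+19 = 104
Ivy→Larch→Maris→Fern→Quarry→Juniper→Ivy: 5+24+23+13+25+17 = 107
Ivy→Larch→Maris→Fern→Juniper→Quarry→Ivy: 5+24+23+18+25+9 = 104
Ivy→Larch→Maris→Quarry→Fern→Juniper→Ivy: 5+24+10+13+18+17 = 87
Ivy→Larch→Maris→Quarry→Juniper→Fern→Ivy: 5+24+10+25+18+22 = 104
Ivy→Larch→Maris→Juniper→Fern→Quarry→Ivy: 5+24+30+18+13+9 = 99
Ivy→Larch→Maris→Juniper→Quarry→Fern→Ivy: 5+24+30+25+13+22 = 119
Ivy→Larch→Quarry→Fern→Maris→Juniper→Ivy: 5+14+13+23+30+17 = 102
Ivy→Larch→Quarry→Fern→Juniper→Maris→Ivy: 5+14+13+18+30+19 = 99
… (46 more)
Ivy→Larch→Juniper→Fern→Maris→Quarry→Ivy: 5+15+18+23+10+9 = 80  ← best
The minimum is 80.
One optimal route: Ivy → Larch → Juniper → Fern → Maris → Quarry → Ivy (or its reverse).

Minimum total distance: 80.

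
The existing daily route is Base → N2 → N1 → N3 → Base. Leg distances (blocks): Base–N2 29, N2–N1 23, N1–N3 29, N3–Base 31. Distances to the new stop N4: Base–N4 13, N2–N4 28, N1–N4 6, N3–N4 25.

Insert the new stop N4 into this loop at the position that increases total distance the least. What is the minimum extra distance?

Adding 2 blocks by placing N4 on the N1–N3 leg.

Insertion cost between consecutive stops i–j is d(i,N4) + d(N4,j) − d(i,j):
  between Base and N2: 13 + 28 − 29 = 12
  between N2 and N1: 28 + 6 − 23 = 11
  between N1 and N3: 6 + 25 − 29 = 2
  between N3 and Base: 25 + 13 − 31 = 7
Cheapest insertion is between N1 and N3, adding 2.
New total = 112 + 2 = 114.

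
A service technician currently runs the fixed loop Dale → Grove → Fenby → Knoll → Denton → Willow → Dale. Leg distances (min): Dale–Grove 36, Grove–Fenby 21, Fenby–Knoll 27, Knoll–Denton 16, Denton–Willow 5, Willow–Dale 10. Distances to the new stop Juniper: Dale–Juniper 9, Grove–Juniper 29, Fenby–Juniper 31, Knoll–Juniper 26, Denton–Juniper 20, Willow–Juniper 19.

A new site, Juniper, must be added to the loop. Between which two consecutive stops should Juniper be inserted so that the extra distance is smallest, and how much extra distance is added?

Adding 2 min by placing Juniper on the Dale–Grove leg.

Insertion cost between consecutive stops i–j is d(i,Juniper) + d(Juniper,j) − d(i,j):
  between Dale and Grove: 9 + 29 − 36 = 2
  between Grove and Fenby: 29 + 31 − 21 = 39
  between Fenby and Knoll: 31 + 26 − 27 = 30
  between Knoll and Denton: 26 + 20 − 16 = 30
  between Denton and Willow: 20 + 19 − 5 = 34
  between Willow and Dale: 19 + 9 − 10 = 18
Cheapest insertion is between Dale and Grove, adding 2.
New total = 115 + 2 = 117.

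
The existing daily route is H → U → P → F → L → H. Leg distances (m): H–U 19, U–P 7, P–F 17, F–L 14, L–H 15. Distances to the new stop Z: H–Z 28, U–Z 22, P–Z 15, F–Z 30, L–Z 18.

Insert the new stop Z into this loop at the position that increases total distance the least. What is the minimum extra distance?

Insertion cost between consecutive stops i–j is d(i,Z) + d(Z,j) − d(i,j):
  between H and U: 28 + 22 − 19 = 31
  between U and P: 22 + 15 − 7 = 30
  between P and F: 15 + 30 − 17 = 28
  between F and L: 30 + 18 − 14 = 34
  between L and H: 18 + 28 − 15 = 31
Cheapest insertion is between P and F, adding 28.
New total = 72 + 28 = 100.

Adding 28 m by placing Z on the P–F leg.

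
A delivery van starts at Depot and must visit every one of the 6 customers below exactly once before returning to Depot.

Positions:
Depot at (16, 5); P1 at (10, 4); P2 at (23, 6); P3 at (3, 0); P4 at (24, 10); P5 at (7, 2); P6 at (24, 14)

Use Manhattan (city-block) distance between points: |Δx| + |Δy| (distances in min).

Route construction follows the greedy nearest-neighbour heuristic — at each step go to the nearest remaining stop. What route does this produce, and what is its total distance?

70 min along Depot → P1 → P5 → P3 → P2 → P4 → P6 → Depot.

At Depot the remaining stops are P1 7, P2 8, P5 12, P4 13, P6 17, P3 18; go to P1.
At P1 the remaining stops are P5 5, P3 11, P2 15, P4 20, P6 24; go to P5.
At P5 the remaining stops are P3 6, P2 20, P4 25, P6 29; go to P3.
At P3 the remaining stops are P2 26, P4 31, P6 35; go to P2.
At P2 the remaining stops are P4 5, P6 9; go to P4.
At P4 the remaining stops are P6 4; go to P6.
Return P6→Depot: 17.
Total = 7 + 5 + 6 + 26 + 5 + 4 + 17 = 70.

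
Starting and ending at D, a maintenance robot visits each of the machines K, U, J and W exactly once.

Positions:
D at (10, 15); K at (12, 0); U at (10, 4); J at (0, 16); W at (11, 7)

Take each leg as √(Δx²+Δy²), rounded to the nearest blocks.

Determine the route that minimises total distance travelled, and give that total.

Shortest round trip = 45 blocks.

There are 12 distinct closed tours to check (reversals are equivalent).
D-K-U-J-W-D: 15+4+16+14+8 = 57
D-K-U-W-J-D: 15+4+3+14+10 = 46
D-K-J-U-W-D: 15+20+16+3+8 = 62
D-K-J-W-U-D: 15+20+14+3+11 = 63
D-K-W-U-J-D: 15+7+3+16+10 = 51
D-K-W-J-U-D: 15+7+14+16+11 = 63
D-U-K-J-W-D: 11+4+20+14+8 = 57
D-U-K-W-J-D: 11+4+7+14+10 = 46
D-U-J-K-W-D: 11+16+20+7+8 = 62
D-U-W-K-J-D: 11+3+7+20+10 = 51
D-J-K-U-W-D: 10+20+4+3+8 = 45
D-J-U-K-W-D: 10+16+4+7+8 = 45
The minimum is 45.
One optimal route: D → J → K → U → W → D (or its reverse).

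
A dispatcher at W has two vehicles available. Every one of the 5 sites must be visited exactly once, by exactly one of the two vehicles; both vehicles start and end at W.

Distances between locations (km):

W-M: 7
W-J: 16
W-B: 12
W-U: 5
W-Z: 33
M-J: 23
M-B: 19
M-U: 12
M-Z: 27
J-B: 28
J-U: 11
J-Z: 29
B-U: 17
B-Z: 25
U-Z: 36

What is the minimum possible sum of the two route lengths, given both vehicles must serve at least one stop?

Try each way of splitting the stops between the two vehicles (each non-empty) and, for each split, find the best tour for each vehicle:
  {M} + {J, B, U, Z}: 14 + 82 = 96
  {J} + {M, B, U, Z}: 32 + 81 = 113
  {M, J} + {B, U, Z}: 46 + 78 = 124
  {B} + {M, J, U, Z}: 24 + 79 = 103
  {M, B} + {J, U, Z}: 38 + 78 = 116
  {J, B} + {M, U, Z}: 56 + 75 = 131
  … (15 splits in total)
Best: vehicle 1 W → M → W = 14; vehicle 2 W → B → Z → J → U → W = 82; combined 96.

96 km — the smallest possible combined total.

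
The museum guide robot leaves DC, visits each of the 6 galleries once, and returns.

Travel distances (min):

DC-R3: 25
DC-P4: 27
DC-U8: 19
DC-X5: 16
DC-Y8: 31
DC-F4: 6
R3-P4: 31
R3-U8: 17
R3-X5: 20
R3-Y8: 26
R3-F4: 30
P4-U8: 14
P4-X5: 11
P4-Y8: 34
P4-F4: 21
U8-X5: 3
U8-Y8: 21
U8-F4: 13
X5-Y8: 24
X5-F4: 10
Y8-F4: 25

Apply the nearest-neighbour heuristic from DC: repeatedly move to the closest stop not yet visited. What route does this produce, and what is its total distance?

Total distance 121 min via the nearest-neighbour route DC → F4 → X5 → U8 → P4 → R3 → Y8 → DC.

At DC the remaining stops are F4 6, X5 16, U8 19, R3 25, P4 27, Y8 31; go to F4.
At F4 the remaining stops are X5 10, U8 13, P4 21, Y8 25, R3 30; go to X5.
At X5 the remaining stops are U8 3, P4 11, R3 20, Y8 24; go to U8.
At U8 the remaining stops are P4 14, R3 17, Y8 21; go to P4.
At P4 the remaining stops are R3 31, Y8 34; go to R3.
At R3 the remaining stops are Y8 26; go to Y8.
Return Y8→DC: 31.
Total = 6 + 10 + 3 + 14 + 31 + 26 + 31 = 121.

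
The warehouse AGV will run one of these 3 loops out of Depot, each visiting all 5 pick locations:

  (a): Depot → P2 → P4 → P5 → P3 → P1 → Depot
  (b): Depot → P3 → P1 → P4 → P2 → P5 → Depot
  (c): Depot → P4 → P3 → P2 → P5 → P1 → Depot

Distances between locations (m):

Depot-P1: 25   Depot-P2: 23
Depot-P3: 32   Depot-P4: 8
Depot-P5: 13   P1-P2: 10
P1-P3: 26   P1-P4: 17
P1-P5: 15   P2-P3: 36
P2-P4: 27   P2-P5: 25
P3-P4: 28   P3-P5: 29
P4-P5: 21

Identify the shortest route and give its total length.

(a): 23 + 27 + 21 + 29 + 26 + 25 = 151
(b): 32 + 26 + 17 + 27 + 25 + 13 = 140
(c): 8 + 28 + 36 + 25 + 15 + 25 = 137

Shortest is (c), total 137 m.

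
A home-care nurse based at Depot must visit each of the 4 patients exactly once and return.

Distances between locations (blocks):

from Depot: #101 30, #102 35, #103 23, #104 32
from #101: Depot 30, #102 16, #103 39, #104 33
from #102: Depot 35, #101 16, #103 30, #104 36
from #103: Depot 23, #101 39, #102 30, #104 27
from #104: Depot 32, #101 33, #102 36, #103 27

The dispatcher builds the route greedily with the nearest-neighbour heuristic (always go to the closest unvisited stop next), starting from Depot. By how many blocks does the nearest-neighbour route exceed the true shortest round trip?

From Depot: #103=23, #101=30, #104=32, #102=35 → choose #103 (23).
From #103: #104=27, #102=30, #101=39 → choose #104 (27).
From #104: #101=33, #102=36 → choose #101 (33).
From #101: #102=16 → choose #102 (16).
NN route Depot → #103 → #104 → #101 → #102 → Depot costs 134.
Optimal: Depot → #101 → #102 → #104 → #103 → Depot costs 132 (by enumerating all 12 distinct tours).
Excess = 134 − 132 = 2.

The nearest-neighbour route is 2 blocks longer than optimal.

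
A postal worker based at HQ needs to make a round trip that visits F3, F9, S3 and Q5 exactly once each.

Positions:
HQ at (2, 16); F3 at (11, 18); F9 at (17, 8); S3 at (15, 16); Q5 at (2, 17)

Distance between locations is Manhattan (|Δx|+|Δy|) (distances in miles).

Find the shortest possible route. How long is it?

HQ - F3 - F9 - S3 - Q5 - HQ: 11+16+10+14+1 = 52
HQ - F3 - F9 - Q5 - S3 - HQ: 11+16+24+14+13 = 78
HQ - F3 - S3 - F9 - Q5 - HQ: 11+6+10+24+1 = 52
HQ - F3 - S3 - Q5 - F9 - HQ: 11+6+14+24+23 = 78
HQ - F3 - Q5 - F9 - S3 - HQ: 11+10+24+10+13 = 68
HQ - F3 - Q5 - S3 - F9 - HQ: 11+10+14+10+23 = 68
HQ - F9 - F3 - S3 - Q5 - HQ: 23+16+6+14+1 = 60
HQ - F9 - F3 - Q5 - S3 - HQ: 23+16+10+14+13 = 76
HQ - F9 - S3 - F3 - Q5 - HQ: 23+10+6+10+1 = 50
HQ - F9 - Q5 - F3 - S3 - HQ: 23+24+10+6+13 = 76
HQ - S3 - F3 - F9 - Q5 - HQ: 13+6+16+24+1 = 60
HQ - S3 - F9 - F3 - Q5 - HQ: 13+10+16+10+1 = 50
The minimum is 50.
One optimal route: HQ → F9 → S3 → F3 → Q5 → HQ (or its reverse).

Minimum total distance: 50 miles.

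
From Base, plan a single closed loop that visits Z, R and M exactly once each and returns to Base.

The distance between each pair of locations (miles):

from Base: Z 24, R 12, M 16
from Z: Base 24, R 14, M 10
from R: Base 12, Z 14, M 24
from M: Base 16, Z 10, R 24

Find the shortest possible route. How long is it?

With 3 stops there are 3!/2 = 3 distinct round trips (a route and its reverse cost the same).
Base → Z → R → M → Base: 24+14+24+16 = 78
Base → Z → M → R → Base: 24+10+24+12 = 70
Base → R → Z → M → Base: 12+14+10+16 = 52
The minimum is 52.
One optimal route: Base → R → Z → M → Base (or its reverse).

Minimum total distance: 52 miles.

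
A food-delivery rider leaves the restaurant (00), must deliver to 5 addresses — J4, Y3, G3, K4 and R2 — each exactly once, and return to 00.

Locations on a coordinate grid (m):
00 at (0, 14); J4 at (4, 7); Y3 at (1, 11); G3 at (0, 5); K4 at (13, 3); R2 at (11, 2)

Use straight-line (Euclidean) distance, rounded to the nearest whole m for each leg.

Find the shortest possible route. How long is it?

Minimum total distance: 40 m.

There are 60 distinct closed tours to check (reversals are equivalent).
00 - J4 - Y3 - G3 - K4 - R2 - 00: 8+5+6+13+2+16 = 50
00 - J4 - Y3 - G3 - R2 - K4 - 00: 8+5+6+11+2+17 = 49
00 - J4 - Y3 - K4 - G3 - R2 - 00: 8+5+14+13+11+16 = 67
00 - J4 - Y3 - K4 - R2 - G3 - 00: 8+5+14+2+11+9 = 49
00 - J4 - Y3 - R2 - G3 - K4 - 00: 8+5+13+11+13+17 = 67
00 - J4 - Y3 - R2 - K4 - G3 - 00: 8+5+13+2+13+9 = 50
00 - J4 - G3 - Y3 - K4 - R2 - 00: 8+4+6+14+2+16 = 50
00 - J4 - G3 - Y3 - R2 - K4 - 00: 8+4+6+13+2+17 = 50
00 - J4 - G3 - K4 - Y3 - R2 - 00: 8+4+13+14+13+16 = 68
00 - J4 - G3 - K4 - R2 - Y3 - 00: 8+4+13+2+13+3 = 43
00 - J4 - G3 - R2 - Y3 - K4 - 00: 8+4+11+13+14+17 = 67
00 - J4 - G3 - R2 - K4 - Y3 - 00: 8+4+11+2+14+3 = 42
00 - J4 - K4 - Y3 - G3 - R2 - 00: 8+10+14+6+11+16 = 65
00 - J4 - K4 - Y3 - R2 - G3 - 00: 8+10+14+13+11+9 = 65
… (46 more)
00 - J4 - K4 - R2 - G3 - Y3 - 00: 8+10+2+11+6+3 = 40  ← best
The minimum is 40.
One optimal route: 00 → J4 → K4 → R2 → G3 → Y3 → 00 (or its reverse).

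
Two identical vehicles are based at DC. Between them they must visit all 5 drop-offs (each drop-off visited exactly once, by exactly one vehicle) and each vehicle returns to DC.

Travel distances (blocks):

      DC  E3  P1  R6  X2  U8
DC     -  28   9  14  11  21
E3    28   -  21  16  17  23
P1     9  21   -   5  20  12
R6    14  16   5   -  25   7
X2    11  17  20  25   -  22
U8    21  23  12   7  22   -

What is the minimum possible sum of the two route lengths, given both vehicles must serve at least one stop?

Try each way of splitting the stops between the two vehicles (each non-empty) and, for each split, find the best tour for each vehicle:
  {E3} + {P1, R6, X2, U8}: 56 + 54 = 110
  {P1} + {E3, R6, X2, U8}: 18 + 72 = 90
  {E3, P1} + {R6, X2, U8}: 58 + 54 = 112
  {R6} + {E3, P1, X2, U8}: 28 + 72 = 100
  {E3, R6} + {P1, X2, U8}: 58 + 54 = 112
  {P1, R6} + {E3, X2, U8}: 28 + 72 = 100
  … (15 splits in total)
Best: vehicle 1 DC → P1 → DC = 18; vehicle 2 DC → R6 → U8 → E3 → X2 → DC = 72; combined 90.

90 blocks — the smallest possible combined total.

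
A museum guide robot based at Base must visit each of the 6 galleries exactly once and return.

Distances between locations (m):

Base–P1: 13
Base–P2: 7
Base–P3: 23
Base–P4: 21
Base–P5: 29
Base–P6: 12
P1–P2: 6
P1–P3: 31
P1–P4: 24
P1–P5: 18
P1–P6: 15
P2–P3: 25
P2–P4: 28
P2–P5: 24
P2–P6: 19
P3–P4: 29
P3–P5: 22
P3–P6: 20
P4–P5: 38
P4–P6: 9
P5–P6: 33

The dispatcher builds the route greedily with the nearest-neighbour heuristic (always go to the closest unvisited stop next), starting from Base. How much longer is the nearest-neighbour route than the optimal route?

Base: P2=7, P6=12, P1=13, P4=21, P3=23, P5=29 ⇒ P2
P2: P1=6, P6=19, P5=24, P3=25, P4=28 ⇒ P1
P1: P6=15, P5=18, P4=24, P3=31 ⇒ P6
P6: P4=9, P3=20, P5=33 ⇒ P4
P4: P3=29, P5=38 ⇒ P3
P3: P5=22 ⇒ P5
NN route Base → P2 → P1 → P6 → P4 → P3 → P5 → Base costs 117.
Optimal: Base → P2 → P1 → P5 → P3 → P4 → P6 → Base costs 103 (by enumerating all 360 distinct tours).
Excess = 117 − 103 = 14.

14 m longer than the optimal tour.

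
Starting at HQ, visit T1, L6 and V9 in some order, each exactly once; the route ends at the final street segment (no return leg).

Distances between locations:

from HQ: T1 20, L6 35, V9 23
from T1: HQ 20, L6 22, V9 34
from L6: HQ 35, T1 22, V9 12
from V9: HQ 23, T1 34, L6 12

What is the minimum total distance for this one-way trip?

Minimum one-way distance = 54.

There are 3! = 6 possible orderings.
HQ→T1→L6→V9: 20+22+12 = 54
HQ→T1→V9→L6: 20+34+12 = 66
HQ→L6→T1→V9: 35+22+34 = 91
HQ→L6→V9→T1: 35+12+34 = 81
HQ→V9→T1→L6: 23+34+22 = 79
HQ→V9→L6→T1: 23+12+22 = 57
The minimum is 54.
One shortest path: HQ → T1 → L6 → V9.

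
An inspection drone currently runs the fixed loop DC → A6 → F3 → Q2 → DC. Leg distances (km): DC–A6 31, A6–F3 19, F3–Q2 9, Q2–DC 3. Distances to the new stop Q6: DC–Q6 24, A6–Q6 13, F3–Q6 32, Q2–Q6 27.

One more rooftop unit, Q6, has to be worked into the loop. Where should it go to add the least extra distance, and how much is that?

Insertion cost between consecutive stops i–j is d(i,Q6) + d(Q6,j) − d(i,j):
  between DC and A6: 24 + 13 − 31 = 6
  between A6 and F3: 13 + 32 − 19 = 26
  between F3 and Q2: 32 + 27 − 9 = 50
  between Q2 and DC: 27 + 24 − 3 = 48
Cheapest insertion is between DC and A6, adding 6.
New total = 62 + 6 = 68.

Minimum extra distance: 6 km, inserting Q6 between DC and A6.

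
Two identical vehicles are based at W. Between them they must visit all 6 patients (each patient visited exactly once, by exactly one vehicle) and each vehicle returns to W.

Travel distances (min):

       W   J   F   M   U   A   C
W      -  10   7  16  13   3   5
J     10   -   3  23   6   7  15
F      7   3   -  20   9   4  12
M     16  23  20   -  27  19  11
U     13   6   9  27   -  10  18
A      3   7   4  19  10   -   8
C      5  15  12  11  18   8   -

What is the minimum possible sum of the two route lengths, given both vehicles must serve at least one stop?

Minimum combined distance: 61 min.

Try each way of splitting the stops between the two vehicles (each non-empty) and, for each split, find the best tour for each vehicle:
  {J} + {F, M, U, A, C}: 20 + 58 = 78
  {F} + {J, M, U, A, C}: 14 + 58 = 72
  {J, F} + {M, U, A, C}: 20 + 56 = 76
  {M} + {J, F, U, A, C}: 32 + 39 = 71
  {J, M} + {F, U, A, C}: 49 + 39 = 88
  {F, M} + {J, U, A, C}: 43 + 39 = 82
  … (31 splits in total)
  {J, F, U, A} + {M, C}: 29 + 32 = 61  ← best
Best: vehicle 1 W → F → J → U → A → W = 29; vehicle 2 W → M → C → W = 32; combined 61.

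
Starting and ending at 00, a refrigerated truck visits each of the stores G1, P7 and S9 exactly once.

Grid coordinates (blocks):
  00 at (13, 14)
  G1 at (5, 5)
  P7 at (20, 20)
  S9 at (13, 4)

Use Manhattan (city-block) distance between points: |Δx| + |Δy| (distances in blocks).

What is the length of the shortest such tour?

There are 3 distinct closed tours to check (reversals are equivalent).
00→G1→P7→S9→00: 17+30+23+10 = 80
00→G1→S9→P7→00: 17+9+23+13 = 62
00→P7→G1→S9→00: 13+30+9+10 = 62
The minimum is 62.
One optimal route: 00 → G1 → S9 → P7 → 00 (or its reverse).

62 blocks — the shortest possible round trip.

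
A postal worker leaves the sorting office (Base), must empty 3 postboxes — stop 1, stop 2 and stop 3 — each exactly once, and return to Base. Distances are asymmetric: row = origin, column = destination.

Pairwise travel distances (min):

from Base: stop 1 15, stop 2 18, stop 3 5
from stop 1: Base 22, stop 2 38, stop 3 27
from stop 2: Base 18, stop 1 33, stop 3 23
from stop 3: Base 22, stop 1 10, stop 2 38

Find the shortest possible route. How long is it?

Shortest round trip = 71 min.

Base-stop 1-stop 2-stop 3-Base: 15+38+23+22 = 98
Base-stop 1-stop 3-stop 2-Base: 15+27+38+18 = 98
Base-stop 2-stop 1-stop 3-Base: 18+33+27+22 = 100
Base-stop 2-stop 3-stop 1-Base: 18+23+10+22 = 73
Base-stop 3-stop 1-stop 2-Base: 5+10+38+18 = 71
Base-stop 3-stop 2-stop 1-Base: 5+38+33+22 = 98
The minimum is 71.
One optimal route: Base → stop 3 → stop 1 → stop 2 → Base.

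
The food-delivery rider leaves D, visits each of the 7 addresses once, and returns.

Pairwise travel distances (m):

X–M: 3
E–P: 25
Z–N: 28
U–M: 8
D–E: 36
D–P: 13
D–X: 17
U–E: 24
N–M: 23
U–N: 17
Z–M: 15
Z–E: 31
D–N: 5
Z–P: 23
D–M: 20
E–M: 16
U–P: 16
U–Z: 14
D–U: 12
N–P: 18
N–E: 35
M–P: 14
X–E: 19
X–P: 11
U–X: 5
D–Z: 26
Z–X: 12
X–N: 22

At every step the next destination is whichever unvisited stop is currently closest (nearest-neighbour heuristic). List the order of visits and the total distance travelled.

From D: distances to unvisited — N=5, U=12, P=13, X=17, M=20, Z=26, E=36. Nearest is N (5).
From N: distances to unvisited — U=17, P=18, X=22, M=23, Z=28, E=35. Nearest is U (17).
From U: distances to unvisited — X=5, M=8, Z=14, P=16, E=24. Nearest is X (5).
From X: distances to unvisited — M=3, P=11, Z=12, E=19. Nearest is M (3).
From M: distances to unvisited — P=14, Z=15, E=16. Nearest is P (14).
From P: distances to unvisited — Z=23, E=25. Nearest is Z (23).
From Z: distances to unvisited — E=31. Nearest is E (31).
Return E→D: 36.
Total = 5 + 17 + 5 + 3 + 14 + 23 + 31 + 36 = 134.

Nearest-neighbour total = 134 m; route D → N → U → X → M → P → Z → E → D.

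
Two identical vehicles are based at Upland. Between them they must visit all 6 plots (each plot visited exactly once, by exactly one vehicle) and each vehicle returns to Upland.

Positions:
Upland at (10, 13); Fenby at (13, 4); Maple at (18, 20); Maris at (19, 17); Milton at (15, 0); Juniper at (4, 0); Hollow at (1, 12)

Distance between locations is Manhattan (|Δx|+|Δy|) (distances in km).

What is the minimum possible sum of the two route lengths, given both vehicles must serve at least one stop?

86 km — the smallest possible combined total.

Try each way of splitting the stops between the two vehicles (each non-empty) and, for each split, find the best tour for each vehicle:
  {Fenby} + {Maple, Maris, Milton, Juniper, Hollow}: 24 + 76 = 100
  {Maple} + {Fenby, Maris, Milton, Juniper, Hollow}: 30 + 74 = 104
  {Fenby, Maple} + {Maris, Milton, Juniper, Hollow}: 48 + 70 = 118
  {Maris} + {Fenby, Maple, Milton, Juniper, Hollow}: 26 + 78 = 104
  {Fenby, Maris} + {Maple, Milton, Juniper, Hollow}: 44 + 74 = 118
  {Maple, Maris} + {Fenby, Milton, Juniper, Hollow}: 32 + 54 = 86
  … (31 splits in total)
Best: vehicle 1 Upland → Maple → Maris → Upland = 32; vehicle 2 Upland → Fenby → Milton → Juniper → Hollow → Upland = 54; combined 86.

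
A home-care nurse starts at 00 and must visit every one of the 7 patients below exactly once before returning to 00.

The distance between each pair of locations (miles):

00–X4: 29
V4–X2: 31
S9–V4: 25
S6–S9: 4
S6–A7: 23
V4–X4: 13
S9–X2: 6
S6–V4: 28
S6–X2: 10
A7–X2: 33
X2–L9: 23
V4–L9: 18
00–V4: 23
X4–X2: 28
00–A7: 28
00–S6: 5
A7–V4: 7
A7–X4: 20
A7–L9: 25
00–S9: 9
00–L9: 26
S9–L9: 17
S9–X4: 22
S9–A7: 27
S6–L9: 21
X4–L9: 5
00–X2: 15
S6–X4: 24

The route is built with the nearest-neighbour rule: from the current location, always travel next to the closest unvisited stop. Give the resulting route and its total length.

91 miles along 00 → S6 → S9 → X2 → L9 → X4 → V4 → A7 → 00.

00 → [S6:5 / S9:9 / X2:15 / V4:23 / L9:26 / A7:28 / X4:29] → S6 (5)
S6 → [S9:4 / X2:10 / L9:21 / A7:23 / X4:24 / V4:28] → S9 (4)
S9 → [X2:6 / L9:17 / X4:22 / V4:25 / A7:27] → X2 (6)
X2 → [L9:23 / X4:28 / V4:31 / A7:33] → L9 (23)
L9 → [X4:5 / V4:18 / A7:25] → X4 (5)
X4 → [V4:13 / A7:20] → V4 (13)
V4 → [A7:7] → A7 (7)
Return A7→00: 28.
Total = 5 + 4 + 6 + 23 + 5 + 13 + 7 + 28 = 91.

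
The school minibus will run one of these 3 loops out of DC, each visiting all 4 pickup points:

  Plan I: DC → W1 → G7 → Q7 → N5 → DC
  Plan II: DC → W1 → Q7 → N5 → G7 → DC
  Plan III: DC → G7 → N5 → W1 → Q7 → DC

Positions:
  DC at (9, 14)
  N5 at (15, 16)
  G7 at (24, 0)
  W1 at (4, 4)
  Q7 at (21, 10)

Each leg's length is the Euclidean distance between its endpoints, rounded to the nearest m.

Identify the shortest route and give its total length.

Plan I: 11 + 20 + 10 + 8 + 6 = 55
Plan II: 11 + 18 + 8 + 18 + 21 = 76
Plan III: 21 + 18 + 16 + 18 + 13 = 86

Shortest is Plan I, total 55 m.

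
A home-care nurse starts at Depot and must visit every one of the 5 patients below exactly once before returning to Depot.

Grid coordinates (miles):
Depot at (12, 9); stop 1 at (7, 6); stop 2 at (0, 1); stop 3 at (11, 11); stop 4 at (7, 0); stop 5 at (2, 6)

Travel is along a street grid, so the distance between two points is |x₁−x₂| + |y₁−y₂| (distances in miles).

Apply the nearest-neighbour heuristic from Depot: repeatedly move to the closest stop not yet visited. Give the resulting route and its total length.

Total distance 46 miles via the nearest-neighbour route Depot → stop 3 → stop 1 → stop 5 → stop 2 → stop 4 → Depot.

Depot → [stop 3:3 / stop 1:8 / stop 5:13 / stop 4:14 / stop 2:20] → stop 3 (3)
stop 3 → [stop 1:9 / stop 5:14 / stop 4:15 / stop 2:21] → stop 1 (9)
stop 1 → [stop 5:5 / stop 4:6 / stop 2:12] → stop 5 (5)
stop 5 → [stop 2:7 / stop 4:11] → stop 2 (7)
stop 2 → [stop 4:8] → stop 4 (8)
Return stop 4→Depot: 14.
Total = 3 + 9 + 5 + 7 + 8 + 14 = 46.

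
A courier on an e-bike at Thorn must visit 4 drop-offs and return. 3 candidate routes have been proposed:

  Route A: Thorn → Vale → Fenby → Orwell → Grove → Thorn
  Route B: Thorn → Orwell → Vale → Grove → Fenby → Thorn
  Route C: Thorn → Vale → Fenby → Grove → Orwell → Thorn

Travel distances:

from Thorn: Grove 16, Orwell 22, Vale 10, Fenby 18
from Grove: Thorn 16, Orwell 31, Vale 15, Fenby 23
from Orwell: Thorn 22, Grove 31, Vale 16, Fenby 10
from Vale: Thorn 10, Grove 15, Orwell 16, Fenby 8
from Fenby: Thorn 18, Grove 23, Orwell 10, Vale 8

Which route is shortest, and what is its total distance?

Shortest is Route A, total 75.

Route A: 10 + 8 + 10 + 31 + 16 = 75
Route B: 22 + 16 + 15 + 23 + 18 = 94
Route C: 10 + 8 + 23 + 31 + 22 = 94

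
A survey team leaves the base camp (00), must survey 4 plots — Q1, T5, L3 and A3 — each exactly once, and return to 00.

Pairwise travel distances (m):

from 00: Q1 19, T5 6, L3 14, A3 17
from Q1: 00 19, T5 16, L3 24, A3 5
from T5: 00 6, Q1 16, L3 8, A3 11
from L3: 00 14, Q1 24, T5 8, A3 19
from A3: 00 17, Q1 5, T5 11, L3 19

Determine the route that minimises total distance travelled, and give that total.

Shortest round trip = 57 m.

There are 12 distinct closed tours to check (reversals are equivalent).
00 - Q1 - T5 - L3 - A3 - 00: 19+16+8+19+17 = 79
00 - Q1 - T5 - A3 - L3 - 00: 19+16+11+19+14 = 79
00 - Q1 - L3 - T5 - A3 - 00: 19+24+8+11+17 = 79
00 - Q1 - L3 - A3 - T5 - 00: 19+24+19+11+6 = 79
00 - Q1 - A3 - T5 - L3 - 00: 19+5+11+8+14 = 57
00 - Q1 - A3 - L3 - T5 - 00: 19+5+19+8+6 = 57
00 - T5 - Q1 - L3 - A3 - 00: 6+16+24+19+17 = 82
00 - T5 - Q1 - A3 - L3 - 00: 6+16+5+19+14 = 60
00 - T5 - L3 - Q1 - A3 - 00: 6+8+24+5+17 = 60
00 - T5 - A3 - Q1 - L3 - 00: 6+11+5+24+14 = 60
00 - L3 - Q1 - T5 - A3 - 00: 14+24+16+11+17 = 82
00 - L3 - T5 - Q1 - A3 - 00: 14+8+16+5+17 = 60
The minimum is 57.
One optimal route: 00 → Q1 → A3 → T5 → L3 → 00 (or its reverse).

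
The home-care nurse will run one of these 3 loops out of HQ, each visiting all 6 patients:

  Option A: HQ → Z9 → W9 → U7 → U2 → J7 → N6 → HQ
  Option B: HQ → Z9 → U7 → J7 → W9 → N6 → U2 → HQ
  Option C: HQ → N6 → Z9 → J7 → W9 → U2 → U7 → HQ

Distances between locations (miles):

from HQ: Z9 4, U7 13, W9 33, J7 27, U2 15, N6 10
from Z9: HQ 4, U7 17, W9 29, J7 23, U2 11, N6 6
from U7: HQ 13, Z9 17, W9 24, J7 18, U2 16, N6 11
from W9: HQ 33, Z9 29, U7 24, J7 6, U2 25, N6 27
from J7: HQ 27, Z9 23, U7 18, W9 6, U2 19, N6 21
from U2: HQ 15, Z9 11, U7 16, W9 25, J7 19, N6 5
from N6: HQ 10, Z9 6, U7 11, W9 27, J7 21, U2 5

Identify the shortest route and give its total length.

92 miles — Option B is the shortest.

Option A: 4 + 29 + 24 + 16 + 19 + 21 + 10 = 123
Option B: 4 + 17 + 18 + 6 + 27 + 5 + 15 = 92
Option C: 10 + 6 + 23 + 6 + 25 + 16 + 13 = 99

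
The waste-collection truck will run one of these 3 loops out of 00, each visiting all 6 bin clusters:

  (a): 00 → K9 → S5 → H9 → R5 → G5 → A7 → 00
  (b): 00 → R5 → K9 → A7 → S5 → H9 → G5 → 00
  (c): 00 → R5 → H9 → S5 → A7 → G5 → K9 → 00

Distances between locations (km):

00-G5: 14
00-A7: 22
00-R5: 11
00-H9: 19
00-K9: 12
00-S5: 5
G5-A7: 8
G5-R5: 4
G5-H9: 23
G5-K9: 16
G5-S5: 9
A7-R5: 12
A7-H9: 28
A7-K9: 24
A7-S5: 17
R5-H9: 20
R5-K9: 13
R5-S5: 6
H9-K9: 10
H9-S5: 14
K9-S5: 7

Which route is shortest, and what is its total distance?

(a): 12 + 7 + 14 + 20 + 4 + 8 + 22 = 87
(b): 11 + 13 + 24 + 17 + 14 + 23 + 14 = 116
(c): 11 + 20 + 14 + 17 + 8 + 16 + 12 = 98

Shortest is (a), total 87 km.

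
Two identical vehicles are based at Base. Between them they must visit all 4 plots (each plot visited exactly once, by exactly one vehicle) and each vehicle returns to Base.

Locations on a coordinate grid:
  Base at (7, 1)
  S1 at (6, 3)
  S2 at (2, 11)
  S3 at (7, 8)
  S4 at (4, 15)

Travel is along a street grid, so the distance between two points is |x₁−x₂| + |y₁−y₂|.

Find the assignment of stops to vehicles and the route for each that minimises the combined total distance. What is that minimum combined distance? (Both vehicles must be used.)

Try each way of splitting the stops between the two vehicles (each non-empty) and, for each split, find the best tour for each vehicle:
  {S1} + {S2, S3, S4}: 6 + 38 = 44
  {S2} + {S1, S3, S4}: 30 + 34 = 64
  {S1, S2} + {S3, S4}: 30 + 34 = 64
  {S3} + {S1, S2, S4}: 14 + 38 = 52
  {S1, S3} + {S2, S4}: 16 + 38 = 54
  {S2, S3} + {S1, S4}: 30 + 34 = 64
  … (7 splits in total)
Best: vehicle 1 Base → S1 → Base = 6; vehicle 2 Base → S2 → S4 → S3 → Base = 38; combined 44.

Minimum combined distance: 44.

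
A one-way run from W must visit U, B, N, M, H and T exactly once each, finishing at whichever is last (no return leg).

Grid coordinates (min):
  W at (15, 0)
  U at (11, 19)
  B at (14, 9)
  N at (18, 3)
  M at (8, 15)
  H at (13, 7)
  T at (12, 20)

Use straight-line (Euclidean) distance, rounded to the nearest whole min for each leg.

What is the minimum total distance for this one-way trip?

Minimum one-way distance = 26 min.

There are 6! = 720 possible orderings.
W → U → B → N → M → H → T: 19+10+7+16+9+13 = 74
W → U → B → N → M → T → H: 19+10+7+16+6+13 = 71
W → U → B → N → H → M → T: 19+10+7+6+9+6 = 57
W → U → B → N → H → T → M: 19+10+7+6+13+6 = 61
W → U → B → N → T → M → H: 19+10+7+18+6+9 = 69
W → U → B → N → T → H → M: 19+10+7+18+13+9 = 76
W → U → B → M → N → H → T: 19+10+8+16+6+13 = 72
W → U → B → M → N → T → H: 19+10+8+16+18+13 = 84
… (712 more)
W → N → H → B → M → U → T: 4+6+2+8+5+1 = 26  ← best
The minimum is 26.
One shortest path: W → N → H → B → M → U → T.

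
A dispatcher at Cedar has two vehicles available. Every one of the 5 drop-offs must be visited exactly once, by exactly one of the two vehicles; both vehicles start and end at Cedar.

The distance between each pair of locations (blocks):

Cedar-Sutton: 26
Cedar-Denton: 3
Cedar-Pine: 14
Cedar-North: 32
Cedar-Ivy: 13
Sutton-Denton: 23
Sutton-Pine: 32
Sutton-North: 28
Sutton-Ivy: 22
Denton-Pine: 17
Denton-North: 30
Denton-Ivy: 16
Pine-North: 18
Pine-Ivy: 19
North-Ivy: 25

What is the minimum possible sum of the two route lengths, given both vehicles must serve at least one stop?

Check every non-empty split of the stops between the two vehicles; for each half take its own optimal tour:
  {Sutton} + {Denton, Pine, North, Ivy}: 52 + 76 = 128
  {Denton} + {Sutton, Pine, North, Ivy}: 6 + 95 = 101
  {Sutton, Denton} + {Pine, North, Ivy}: 52 + 70 = 122
  {Pine} + {Sutton, Denton, North, Ivy}: 28 + 92 = 120
  {Sutton, Pine} + {Denton, North, Ivy}: 72 + 71 = 143
  {Denton, Pine} + {Sutton, North, Ivy}: 34 + 92 = 126
  … (15 splits in total)
Best: vehicle 1 Cedar → Denton → Cedar = 6; vehicle 2 Cedar → Pine → North → Sutton → Ivy → Cedar = 95; combined 101.

Minimum combined distance: 101 blocks.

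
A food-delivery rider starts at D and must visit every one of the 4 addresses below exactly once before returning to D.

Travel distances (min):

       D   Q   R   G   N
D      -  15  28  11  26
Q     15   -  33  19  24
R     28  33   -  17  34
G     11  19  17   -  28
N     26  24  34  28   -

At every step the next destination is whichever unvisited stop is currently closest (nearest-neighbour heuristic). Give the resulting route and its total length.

Total distance 111 min via the nearest-neighbour route D → G → R → Q → N → D.

At D the remaining stops are G 11, Q 15, N 26, R 28; go to G.
At G the remaining stops are R 17, Q 19, N 28; go to R.
At R the remaining stops are Q 33, N 34; go to Q.
At Q the remaining stops are N 24; go to N.
Return N→D: 26.
Total = 11 + 17 + 33 + 24 + 26 = 111.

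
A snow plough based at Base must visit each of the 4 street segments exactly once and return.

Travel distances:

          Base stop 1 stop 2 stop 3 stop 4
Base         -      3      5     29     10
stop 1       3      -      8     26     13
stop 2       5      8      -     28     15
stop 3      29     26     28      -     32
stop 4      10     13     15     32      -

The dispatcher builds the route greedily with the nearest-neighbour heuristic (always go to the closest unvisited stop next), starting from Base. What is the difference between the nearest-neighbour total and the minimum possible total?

The nearest-neighbour route is 6 longer than optimal.

From Base: stop 1=3, stop 2=5, stop 4=10, stop 3=29 → choose stop 1 (3).
From stop 1: stop 2=8, stop 4=13, stop 3=26 → choose stop 2 (8).
From stop 2: stop 4=15, stop 3=28 → choose stop 4 (15).
From stop 4: stop 3=32 → choose stop 3 (32).
NN route Base → stop 1 → stop 2 → stop 4 → stop 3 → Base costs 87.
Optimal: Base → stop 1 → stop 2 → stop 3 → stop 4 → Base costs 81 (by enumerating all 12 distinct tours).
Excess = 87 − 81 = 6.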